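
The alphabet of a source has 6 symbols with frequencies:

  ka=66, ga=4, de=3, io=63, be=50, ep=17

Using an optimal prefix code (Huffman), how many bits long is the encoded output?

Build the Huffman tree bottom-up:
de(3) + ga(4) → 7
7 + ep(17) → 24
24 + be(50) → 74
io(63) + ka(66) → 129
74 + 129 → 203
Each symbol's bit-cost is frequency × depth; summing gives 437 bits (equivalently 7 + 24 + 74 + 129 + 203).

437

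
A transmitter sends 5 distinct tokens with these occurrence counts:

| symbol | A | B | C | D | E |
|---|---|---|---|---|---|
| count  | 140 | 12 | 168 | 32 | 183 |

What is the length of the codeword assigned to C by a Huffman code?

2

Build the tree from the bottom:
combine B(12), D(32) → 44
combine 44, A(140) → 184
combine C(168), E(183) → 351
combine 184, 351 → 535
C's leaf is at depth 2, giving a 2-bit codeword.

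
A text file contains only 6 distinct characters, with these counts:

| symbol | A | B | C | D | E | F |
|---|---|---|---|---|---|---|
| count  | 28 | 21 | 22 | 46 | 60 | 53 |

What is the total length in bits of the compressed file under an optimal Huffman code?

574

Build the Huffman tree bottom-up:
combine B(21), C(22) → 43
combine A(28), 43 → 71
combine D(46), F(53) → 99
combine E(60), 71 → 131
combine 99, 131 → 230
Each symbol's bit-cost is frequency × depth; summing gives 574 bits (equivalently 43 + 71 + 99 + 131 + 230).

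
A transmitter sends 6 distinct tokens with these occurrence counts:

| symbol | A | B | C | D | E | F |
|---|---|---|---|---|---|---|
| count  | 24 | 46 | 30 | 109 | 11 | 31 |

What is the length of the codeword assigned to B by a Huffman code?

3

Build the tree from the bottom:
merge E(11) and A(24): 35
merge C(30) and F(31): 61
merge 35 and B(46): 81
merge 61 and 81: 142
merge D(109) and 142: 251
B's leaf is at depth 3, giving a 3-bit codeword.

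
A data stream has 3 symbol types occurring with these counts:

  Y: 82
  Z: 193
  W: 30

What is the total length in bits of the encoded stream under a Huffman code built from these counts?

Greedily combine the two least-frequent nodes:
combine W(30), Y(82) → 112
combine 112, Z(193) → 305
Each symbol's bit-cost is frequency × depth; summing gives 417 bits (equivalently 112 + 305).

417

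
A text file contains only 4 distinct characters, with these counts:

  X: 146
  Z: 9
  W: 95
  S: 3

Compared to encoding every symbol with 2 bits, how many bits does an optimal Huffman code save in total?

Fixed-length: 2 bits × 253 symbols = 506 bits.
Huffman merges:
S(3) + Z(9) → 12
12 + W(95) → 107
107 + X(146) → 253
Huffman total = 12 + 107 + 253 = 372 bits.
Saving = 506 − 372 = 134 bits.

134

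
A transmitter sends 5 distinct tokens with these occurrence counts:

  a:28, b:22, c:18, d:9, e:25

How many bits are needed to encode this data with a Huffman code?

Greedily combine the two least-frequent nodes:
d(9) + c(18) → 27
b(22) + e(25) → 47
27 + a(28) → 55
47 + 55 → 102
The encoded length is the sum of every internal node's weight: 27 + 47 + 55 + 102 = 231 bits.

231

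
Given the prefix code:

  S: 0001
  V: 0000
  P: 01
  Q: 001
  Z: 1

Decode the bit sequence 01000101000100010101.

PSPSSPP

Read left to right; each codeword is recognised as soon as it completes (prefix code):
  01→P | 0001→S | 01→P | 0001→S | 0001→S | 01→P | 01→P
Decoded message: PSPSSPP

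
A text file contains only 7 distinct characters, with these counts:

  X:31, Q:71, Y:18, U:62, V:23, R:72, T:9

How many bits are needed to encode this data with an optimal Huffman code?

Greedily combine the two least-frequent nodes:
T(9) + Y(18) → 27
V(23) + 27 → 50
X(31) + 50 → 81
U(62) + Q(71) → 133
R(72) + 81 → 153
133 + 153 → 286
Each symbol's bit-cost is frequency × depth; summing gives 730 bits (equivalently 27 + 50 + 81 + 133 + 153 + 286).

730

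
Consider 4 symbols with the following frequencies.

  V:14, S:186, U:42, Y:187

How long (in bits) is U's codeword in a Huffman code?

Huffman merges, smallest pair first:
combine V(14), U(42) → 56
combine 56, S(186) → 242
combine Y(187), 242 → 429
U's leaf is at depth 3, giving a 3-bit codeword.

3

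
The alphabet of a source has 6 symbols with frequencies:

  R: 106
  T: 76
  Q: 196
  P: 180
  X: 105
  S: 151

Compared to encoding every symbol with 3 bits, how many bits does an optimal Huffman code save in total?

376

Fixed-length: 3 bits × 814 symbols = 2442 bits.
Huffman merges:
merge T(76) and X(105): 181
merge R(106) and S(151): 257
merge P(180) and 181: 361
merge Q(196) and 257: 453
merge 361 and 453: 814
Huffman total = 181 + 257 + 361 + 453 + 814 = 2066 bits.
Saving = 2442 − 2066 = 376 bits.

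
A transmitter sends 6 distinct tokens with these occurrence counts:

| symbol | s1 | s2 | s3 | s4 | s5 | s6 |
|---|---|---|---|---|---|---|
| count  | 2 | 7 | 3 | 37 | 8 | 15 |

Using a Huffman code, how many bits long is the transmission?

Greedily combine the two least-frequent nodes:
merge s1(2) and s3(3): 5
merge 5 and s2(7): 12
merge s5(8) and 12: 20
merge s6(15) and 20: 35
merge 35 and s4(37): 72
The encoded length is the sum of every internal node's weight: 5 + 12 + 20 + 35 + 72 = 144 bits.

144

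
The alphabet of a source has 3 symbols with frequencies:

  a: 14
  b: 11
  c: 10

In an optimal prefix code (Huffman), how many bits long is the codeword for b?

Repeatedly merge the two smallest:
combine c(10), b(11) → 21
combine a(14), 21 → 35
The subtree containing b is merged 2 times, so code length = 2.

2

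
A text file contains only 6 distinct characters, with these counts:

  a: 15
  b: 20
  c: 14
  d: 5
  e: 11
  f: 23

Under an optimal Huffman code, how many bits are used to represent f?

Huffman merges, smallest pair first:
merge d(5) and e(11): 16
merge c(14) and a(15): 29
merge 16 and b(20): 36
merge f(23) and 29: 52
merge 36 and 52: 88
f's leaf is at depth 2, giving a 2-bit codeword.

2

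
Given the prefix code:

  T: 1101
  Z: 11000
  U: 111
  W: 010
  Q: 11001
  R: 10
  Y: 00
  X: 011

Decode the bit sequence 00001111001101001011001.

YYURXWWQ

Read left to right; each codeword is recognised as soon as it completes (prefix code):
  00→Y | 00→Y | 111→U | 10→R | 011→X | 010→W | 010→W | 11001→Q
Decoded message: YYURXWWQ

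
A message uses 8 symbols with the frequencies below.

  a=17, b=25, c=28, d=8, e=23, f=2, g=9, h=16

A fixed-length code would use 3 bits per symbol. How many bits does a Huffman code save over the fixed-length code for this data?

24

Fixed-length: 3 bits × 128 symbols = 384 bits.
Huffman merges:
f(2) + d(8) → 10
g(9) + 10 → 19
h(16) + a(17) → 33
19 + e(23) → 42
b(25) + c(28) → 53
33 + 42 → 75
53 + 75 → 128
Huffman total = 10 + 19 + 33 + 42 + 53 + 75 + 128 = 360 bits.
Saving = 384 − 360 = 24 bits.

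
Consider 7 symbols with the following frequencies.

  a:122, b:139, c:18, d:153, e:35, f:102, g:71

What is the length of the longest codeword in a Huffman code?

4

Merge the two lowest-weight nodes at each step:
c(18) + e(35) → 53
53 + g(71) → 124
f(102) + a(122) → 224
124 + b(139) → 263
d(153) + 224 → 377
263 + 377 → 640
Maximum depth reached is 4.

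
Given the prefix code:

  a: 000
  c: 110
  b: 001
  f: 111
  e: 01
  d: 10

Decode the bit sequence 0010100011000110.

Read left to right; each codeword is recognised as soon as it completes (prefix code):
  001→b | 01→e | 000→a | 110→c | 001→b | 10→d
Decoded message: beacbd

beacbd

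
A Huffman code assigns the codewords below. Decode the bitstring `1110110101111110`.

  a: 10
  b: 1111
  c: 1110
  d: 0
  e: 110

ceabe

Read left to right; each codeword is recognised as soon as it completes (prefix code):
  1110→c | 110→e | 10→a | 1111→b | 110→e
Decoded message: ceabe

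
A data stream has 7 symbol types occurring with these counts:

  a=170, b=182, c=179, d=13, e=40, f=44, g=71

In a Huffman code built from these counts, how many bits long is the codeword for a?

2

Repeatedly merge the two smallest:
merge d(13) and e(40): 53
merge f(44) and 53: 97
merge g(71) and 97: 168
merge 168 and a(170): 338
merge c(179) and b(182): 361
merge 338 and 361: 699
a sits 2 levels below the root, so its codeword is 2 bits.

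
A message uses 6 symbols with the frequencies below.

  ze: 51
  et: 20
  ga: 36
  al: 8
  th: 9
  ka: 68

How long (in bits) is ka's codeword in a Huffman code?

Huffman merges, smallest pair first:
merge al(8) and th(9): 17
merge 17 and et(20): 37
merge ga(36) and 37: 73
merge ze(51) and ka(68): 119
merge 73 and 119: 192
ka sits 2 levels below the root, so its codeword is 2 bits.

2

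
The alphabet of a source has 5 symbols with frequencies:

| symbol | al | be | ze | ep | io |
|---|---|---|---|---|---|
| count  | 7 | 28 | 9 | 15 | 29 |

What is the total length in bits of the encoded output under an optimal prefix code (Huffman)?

Greedily combine the two least-frequent nodes:
combine al(7), ze(9) → 16
combine ep(15), 16 → 31
combine be(28), io(29) → 57
combine 31, 57 → 88
The encoded length is the sum of every internal node's weight: 16 + 31 + 57 + 88 = 192 bits.

192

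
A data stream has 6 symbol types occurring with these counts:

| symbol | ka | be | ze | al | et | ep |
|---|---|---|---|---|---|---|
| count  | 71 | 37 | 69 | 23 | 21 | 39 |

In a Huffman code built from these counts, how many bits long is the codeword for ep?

Huffman merges, smallest pair first:
et(21) + al(23) → 44
be(37) + ep(39) → 76
44 + ze(69) → 113
ka(71) + 76 → 147
113 + 147 → 260
ep sits 3 levels below the root, so its codeword is 3 bits.

3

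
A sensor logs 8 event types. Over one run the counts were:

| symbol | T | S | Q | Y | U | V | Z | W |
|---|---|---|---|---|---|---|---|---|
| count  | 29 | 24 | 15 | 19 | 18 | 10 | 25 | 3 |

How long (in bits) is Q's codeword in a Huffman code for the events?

3

Build the tree from the bottom:
merge W(3) and V(10): 13
merge 13 and Q(15): 28
merge U(18) and Y(19): 37
merge S(24) and Z(25): 49
merge 28 and T(29): 57
merge 37 and 49: 86
merge 57 and 86: 143
Q's leaf is at depth 3, giving a 3-bit codeword.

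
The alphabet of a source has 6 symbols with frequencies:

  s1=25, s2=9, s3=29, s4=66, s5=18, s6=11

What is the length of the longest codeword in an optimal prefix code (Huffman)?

4

Merge the two lowest-weight nodes at each step:
combine s2(9), s6(11) → 20
combine s5(18), 20 → 38
combine s1(25), s3(29) → 54
combine 38, 54 → 92
combine s4(66), 92 → 158
Maximum depth reached is 4.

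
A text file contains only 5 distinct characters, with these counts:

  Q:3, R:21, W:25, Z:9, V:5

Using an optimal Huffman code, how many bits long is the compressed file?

Build the Huffman tree bottom-up:
combine Q(3), V(5) → 8
combine 8, Z(9) → 17
combine 17, R(21) → 38
combine W(25), 38 → 63
Total encoded bits = sum of merged weights = 8 + 17 + 38 + 63 = 126.

126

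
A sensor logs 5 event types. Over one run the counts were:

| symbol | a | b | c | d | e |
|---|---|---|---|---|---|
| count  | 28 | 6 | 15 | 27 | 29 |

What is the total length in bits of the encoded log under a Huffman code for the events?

Build the Huffman tree bottom-up:
merge b(6) and c(15): 21
merge 21 and d(27): 48
merge a(28) and e(29): 57
merge 48 and 57: 105
Total encoded bits = sum of merged weights = 21 + 48 + 57 + 105 = 231.

231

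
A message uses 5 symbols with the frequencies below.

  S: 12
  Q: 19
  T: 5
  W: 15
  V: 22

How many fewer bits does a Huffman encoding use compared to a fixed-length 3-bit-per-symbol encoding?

56

Fixed-length: 3 bits × 73 symbols = 219 bits.
Huffman merges:
T(5) + S(12) → 17
W(15) + 17 → 32
Q(19) + V(22) → 41
32 + 41 → 73
Huffman total = 17 + 32 + 41 + 73 = 163 bits.
Saving = 219 − 163 = 56 bits.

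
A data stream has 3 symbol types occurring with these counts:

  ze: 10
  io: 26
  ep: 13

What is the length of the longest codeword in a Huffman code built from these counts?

2

Merge the two lowest-weight nodes at each step:
ze(10) + ep(13) → 23
23 + io(26) → 49
The rarest symbols sit at the bottom; the longest codeword is 2 bits.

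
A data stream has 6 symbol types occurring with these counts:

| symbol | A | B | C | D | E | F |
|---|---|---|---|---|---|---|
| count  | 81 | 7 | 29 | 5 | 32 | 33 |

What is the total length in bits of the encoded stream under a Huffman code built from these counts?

Build the Huffman tree bottom-up:
combine D(5), B(7) → 12
combine 12, C(29) → 41
combine E(32), F(33) → 65
combine 41, 65 → 106
combine A(81), 106 → 187
The encoded length is the sum of every internal node's weight: 12 + 41 + 65 + 106 + 187 = 411 bits.

411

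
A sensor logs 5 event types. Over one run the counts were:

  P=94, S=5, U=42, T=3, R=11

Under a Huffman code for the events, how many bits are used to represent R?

Build the tree from the bottom:
T(3) + S(5) → 8
8 + R(11) → 19
19 + U(42) → 61
61 + P(94) → 155
R's leaf is at depth 3, giving a 3-bit codeword.

3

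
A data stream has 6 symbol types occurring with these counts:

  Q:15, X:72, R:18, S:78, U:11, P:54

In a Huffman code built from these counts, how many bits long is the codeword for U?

Repeatedly merge the two smallest:
merge U(11) and Q(15): 26
merge R(18) and 26: 44
merge 44 and P(54): 98
merge X(72) and S(78): 150
merge 98 and 150: 248
U's leaf is at depth 4, giving a 4-bit codeword.

4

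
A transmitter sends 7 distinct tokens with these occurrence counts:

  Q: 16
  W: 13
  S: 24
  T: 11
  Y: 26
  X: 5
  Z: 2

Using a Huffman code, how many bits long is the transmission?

Build the Huffman tree bottom-up:
combine Z(2), X(5) → 7
combine 7, T(11) → 18
combine W(13), Q(16) → 29
combine 18, S(24) → 42
combine Y(26), 29 → 55
combine 42, 55 → 97
Total encoded bits = sum of merged weights = 7 + 18 + 29 + 42 + 55 + 97 = 248.

248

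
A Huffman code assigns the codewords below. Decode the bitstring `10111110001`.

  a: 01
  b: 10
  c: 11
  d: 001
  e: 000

bccbd

Read left to right; each codeword is recognised as soon as it completes (prefix code):
  10→b | 11→c | 11→c | 10→b | 001→d
Decoded message: bccbd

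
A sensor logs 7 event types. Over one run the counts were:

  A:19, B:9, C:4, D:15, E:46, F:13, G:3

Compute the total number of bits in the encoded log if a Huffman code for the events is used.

258

Merge the two smallest weights repeatedly:
merge G(3) and C(4): 7
merge 7 and B(9): 16
merge F(13) and D(15): 28
merge 16 and A(19): 35
merge 28 and 35: 63
merge E(46) and 63: 109
Each symbol's bit-cost is frequency × depth; summing gives 258 bits (equivalently 7 + 16 + 28 + 35 + 63 + 109).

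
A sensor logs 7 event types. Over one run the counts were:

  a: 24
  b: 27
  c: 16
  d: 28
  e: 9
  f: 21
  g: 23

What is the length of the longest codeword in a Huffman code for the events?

4

Merge the two lowest-weight nodes at each step:
combine e(9), c(16) → 25
combine f(21), g(23) → 44
combine a(24), 25 → 49
combine b(27), d(28) → 55
combine 44, 49 → 93
combine 55, 93 → 148
The first pair merged (e, c) ends up deepest, at depth 4.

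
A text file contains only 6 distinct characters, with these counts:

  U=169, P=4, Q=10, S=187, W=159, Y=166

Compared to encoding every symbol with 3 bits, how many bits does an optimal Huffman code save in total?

Fixed-length: 3 bits × 695 symbols = 2085 bits.
Huffman merges:
P(4) + Q(10) → 14
14 + W(159) → 173
Y(166) + U(169) → 335
173 + S(187) → 360
335 + 360 → 695
Huffman total = 14 + 173 + 335 + 360 + 695 = 1577 bits.
Saving = 2085 − 1577 = 508 bits.

508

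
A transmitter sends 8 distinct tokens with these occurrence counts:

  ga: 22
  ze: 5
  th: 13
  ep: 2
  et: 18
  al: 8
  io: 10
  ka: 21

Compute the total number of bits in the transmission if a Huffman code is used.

276

Greedily combine the two least-frequent nodes:
merge ep(2) and ze(5): 7
merge 7 and al(8): 15
merge io(10) and th(13): 23
merge 15 and et(18): 33
merge ka(21) and ga(22): 43
merge 23 and 33: 56
merge 43 and 56: 99
The encoded length is the sum of every internal node's weight: 7 + 15 + 23 + 33 + 43 + 56 + 99 = 276 bits.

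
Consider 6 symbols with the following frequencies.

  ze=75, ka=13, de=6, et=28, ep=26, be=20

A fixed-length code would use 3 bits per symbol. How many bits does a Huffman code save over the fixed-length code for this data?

Fixed-length: 3 bits × 168 symbols = 504 bits.
Huffman merges:
merge de(6) and ka(13): 19
merge 19 and be(20): 39
merge ep(26) and et(28): 54
merge 39 and 54: 93
merge ze(75) and 93: 168
Huffman total = 19 + 39 + 54 + 93 + 168 = 373 bits.
Saving = 504 − 373 = 131 bits.

131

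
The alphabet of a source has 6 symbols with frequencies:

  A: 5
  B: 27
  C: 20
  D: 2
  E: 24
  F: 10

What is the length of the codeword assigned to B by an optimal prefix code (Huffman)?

Huffman merges, smallest pair first:
D(2) + A(5) → 7
7 + F(10) → 17
17 + C(20) → 37
E(24) + B(27) → 51
37 + 51 → 88
B sits 2 levels below the root, so its codeword is 2 bits.

2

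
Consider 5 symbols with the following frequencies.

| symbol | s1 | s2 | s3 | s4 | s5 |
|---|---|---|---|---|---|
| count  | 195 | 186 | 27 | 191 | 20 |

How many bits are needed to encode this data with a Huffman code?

1285

Greedily combine the two least-frequent nodes:
merge s5(20) and s3(27): 47
merge 47 and s2(186): 233
merge s4(191) and s1(195): 386
merge 233 and 386: 619
The encoded length is the sum of every internal node's weight: 47 + 233 + 386 + 619 = 1285 bits.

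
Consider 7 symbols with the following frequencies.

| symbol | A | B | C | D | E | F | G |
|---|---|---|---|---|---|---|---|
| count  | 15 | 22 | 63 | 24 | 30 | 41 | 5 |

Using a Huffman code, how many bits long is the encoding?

Greedily combine the two least-frequent nodes:
merge G(5) and A(15): 20
merge 20 and B(22): 42
merge D(24) and E(30): 54
merge F(41) and 42: 83
merge 54 and C(63): 117
merge 83 and 117: 200
The encoded length is the sum of every internal node's weight: 20 + 42 + 54 + 83 + 117 + 200 = 516 bits.

516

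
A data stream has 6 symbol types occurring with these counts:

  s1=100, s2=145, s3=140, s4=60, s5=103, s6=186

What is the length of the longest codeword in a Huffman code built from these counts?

3

Merge the two lowest-weight nodes at each step:
merge s4(60) and s1(100): 160
merge s5(103) and s3(140): 243
merge s2(145) and 160: 305
merge s6(186) and 243: 429
merge 305 and 429: 734
Maximum depth reached is 3.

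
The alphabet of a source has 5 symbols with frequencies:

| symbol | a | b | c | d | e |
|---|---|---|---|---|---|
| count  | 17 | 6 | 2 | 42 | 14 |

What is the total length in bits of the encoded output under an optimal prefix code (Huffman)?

Merge the two smallest weights repeatedly:
c(2) + b(6) → 8
8 + e(14) → 22
a(17) + 22 → 39
39 + d(42) → 81
Total encoded bits = sum of merged weights = 8 + 22 + 39 + 81 = 150.

150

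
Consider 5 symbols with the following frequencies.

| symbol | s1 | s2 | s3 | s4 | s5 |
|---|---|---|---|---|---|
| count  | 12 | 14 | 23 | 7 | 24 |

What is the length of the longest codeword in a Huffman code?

3

Merge the two lowest-weight nodes at each step:
combine s4(7), s1(12) → 19
combine s2(14), 19 → 33
combine s3(23), s5(24) → 47
combine 33, 47 → 80
Maximum depth reached is 3.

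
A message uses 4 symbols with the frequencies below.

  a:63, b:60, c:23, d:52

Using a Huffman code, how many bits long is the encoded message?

396

Greedily combine the two least-frequent nodes:
combine c(23), d(52) → 75
combine b(60), a(63) → 123
combine 75, 123 → 198
The encoded length is the sum of every internal node's weight: 75 + 123 + 198 = 396 bits.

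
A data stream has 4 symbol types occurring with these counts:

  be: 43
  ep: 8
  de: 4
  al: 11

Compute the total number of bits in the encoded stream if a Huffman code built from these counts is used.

101

Merge the two smallest weights repeatedly:
merge de(4) and ep(8): 12
merge al(11) and 12: 23
merge 23 and be(43): 66
Each symbol's bit-cost is frequency × depth; summing gives 101 bits (equivalently 12 + 23 + 66).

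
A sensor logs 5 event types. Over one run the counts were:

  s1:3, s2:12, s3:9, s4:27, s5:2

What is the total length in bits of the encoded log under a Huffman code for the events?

Build the Huffman tree bottom-up:
combine s5(2), s1(3) → 5
combine 5, s3(9) → 14
combine s2(12), 14 → 26
combine 26, s4(27) → 53
Total encoded bits = sum of merged weights = 5 + 14 + 26 + 53 = 98.

98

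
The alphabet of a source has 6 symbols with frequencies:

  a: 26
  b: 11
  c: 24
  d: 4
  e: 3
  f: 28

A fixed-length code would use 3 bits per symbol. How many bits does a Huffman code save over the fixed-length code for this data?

Fixed-length: 3 bits × 96 symbols = 288 bits.
Huffman merges:
e(3) + d(4) → 7
7 + b(11) → 18
18 + c(24) → 42
a(26) + f(28) → 54
42 + 54 → 96
Huffman total = 7 + 18 + 42 + 54 + 96 = 217 bits.
Saving = 288 − 217 = 71 bits.

71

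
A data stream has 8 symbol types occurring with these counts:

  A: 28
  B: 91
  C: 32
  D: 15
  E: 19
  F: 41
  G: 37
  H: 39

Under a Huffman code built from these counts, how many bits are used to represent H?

3

Huffman merges, smallest pair first:
D(15) + E(19) → 34
A(28) + C(32) → 60
34 + G(37) → 71
H(39) + F(41) → 80
60 + 71 → 131
80 + B(91) → 171
131 + 171 → 302
H sits 3 levels below the root, so its codeword is 3 bits.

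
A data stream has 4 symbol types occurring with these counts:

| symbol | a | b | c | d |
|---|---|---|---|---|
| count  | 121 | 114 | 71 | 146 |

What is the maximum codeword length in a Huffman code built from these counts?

2

Merge the two lowest-weight nodes at each step:
combine c(71), b(114) → 185
combine a(121), d(146) → 267
combine 185, 267 → 452
The first pair merged (c, b) ends up deepest, at depth 2.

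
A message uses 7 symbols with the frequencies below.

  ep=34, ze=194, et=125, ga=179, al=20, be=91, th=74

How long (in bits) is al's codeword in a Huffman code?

Repeatedly merge the two smallest:
merge al(20) and ep(34): 54
merge 54 and th(74): 128
merge be(91) and et(125): 216
merge 128 and ga(179): 307
merge ze(194) and 216: 410
merge 307 and 410: 717
The subtree containing al is merged 4 times, so code length = 4.

4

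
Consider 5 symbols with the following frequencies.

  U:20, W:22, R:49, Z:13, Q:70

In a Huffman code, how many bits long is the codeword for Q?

Repeatedly merge the two smallest:
merge Z(13) and U(20): 33
merge W(22) and 33: 55
merge R(49) and 55: 104
merge Q(70) and 104: 174
Q is merged only at the final step, so code length = 1.

1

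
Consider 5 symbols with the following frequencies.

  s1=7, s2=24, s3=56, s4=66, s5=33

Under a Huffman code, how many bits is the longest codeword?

4

Merge the two lowest-weight nodes at each step:
s1(7) + s2(24) → 31
31 + s5(33) → 64
s3(56) + 64 → 120
s4(66) + 120 → 186
Maximum depth reached is 4.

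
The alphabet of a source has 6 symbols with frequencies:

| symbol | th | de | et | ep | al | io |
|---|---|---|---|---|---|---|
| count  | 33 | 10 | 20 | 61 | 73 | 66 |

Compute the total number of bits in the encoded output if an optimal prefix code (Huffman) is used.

Merge the two smallest weights repeatedly:
combine de(10), et(20) → 30
combine 30, th(33) → 63
combine ep(61), 63 → 124
combine io(66), al(73) → 139
combine 124, 139 → 263
Each symbol's bit-cost is frequency × depth; summing gives 619 bits (equivalently 30 + 63 + 124 + 139 + 263).

619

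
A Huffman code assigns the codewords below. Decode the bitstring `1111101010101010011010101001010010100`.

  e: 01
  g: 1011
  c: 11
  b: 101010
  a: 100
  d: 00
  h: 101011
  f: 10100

ccbbebaff

Read left to right; each codeword is recognised as soon as it completes (prefix code):
  11→c | 11→c | 101010→b | 101010→b | 01→e | 101010→b | 100→a | 10100→f | 10100→f
Decoded message: ccbbebaff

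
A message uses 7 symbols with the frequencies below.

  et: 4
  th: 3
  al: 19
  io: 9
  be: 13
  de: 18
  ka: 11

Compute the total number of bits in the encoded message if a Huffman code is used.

Build the Huffman tree bottom-up:
merge th(3) and et(4): 7
merge 7 and io(9): 16
merge ka(11) and be(13): 24
merge 16 and de(18): 34
merge al(19) and 24: 43
merge 34 and 43: 77
Each symbol's bit-cost is frequency × depth; summing gives 201 bits (equivalently 7 + 16 + 24 + 34 + 43 + 77).

201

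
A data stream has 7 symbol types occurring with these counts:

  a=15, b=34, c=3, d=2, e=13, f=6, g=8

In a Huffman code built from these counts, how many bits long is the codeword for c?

5

Build the tree from the bottom:
d(2) + c(3) → 5
5 + f(6) → 11
g(8) + 11 → 19
e(13) + a(15) → 28
19 + 28 → 47
b(34) + 47 → 81
c's leaf is at depth 5, giving a 5-bit codeword.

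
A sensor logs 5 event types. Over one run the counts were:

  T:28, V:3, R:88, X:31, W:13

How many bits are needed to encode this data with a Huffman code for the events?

298

Build the Huffman tree bottom-up:
V(3) + W(13) → 16
16 + T(28) → 44
X(31) + 44 → 75
75 + R(88) → 163
Total encoded bits = sum of merged weights = 16 + 44 + 75 + 163 = 298.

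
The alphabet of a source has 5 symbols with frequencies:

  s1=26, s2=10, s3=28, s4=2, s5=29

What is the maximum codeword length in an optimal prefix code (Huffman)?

3

Merge the two lowest-weight nodes at each step:
s4(2) + s2(10) → 12
12 + s1(26) → 38
s3(28) + s5(29) → 57
38 + 57 → 95
The rarest symbols sit at the bottom; the longest codeword is 3 bits.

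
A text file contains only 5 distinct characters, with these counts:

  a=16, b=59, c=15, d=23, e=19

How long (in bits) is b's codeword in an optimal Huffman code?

1

Huffman merges, smallest pair first:
c(15) + a(16) → 31
e(19) + d(23) → 42
31 + 42 → 73
b(59) + 73 → 132
b is merged only at the final step, so code length = 1.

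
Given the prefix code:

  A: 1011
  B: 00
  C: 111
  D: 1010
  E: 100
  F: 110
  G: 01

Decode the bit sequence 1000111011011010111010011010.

Read left to right; each codeword is recognised as soon as it completes (prefix code):
  100→E | 01→G | 110→F | 110→F | 110→F | 1011→A | 1010→D | 01→G | 1010→D
Decoded message: EGFFFADGD

EGFFFADGD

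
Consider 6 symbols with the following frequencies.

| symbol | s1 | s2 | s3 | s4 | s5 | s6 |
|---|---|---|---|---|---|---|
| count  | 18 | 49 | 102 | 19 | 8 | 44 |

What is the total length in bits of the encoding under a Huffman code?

538

Build the Huffman tree bottom-up:
merge s5(8) and s1(18): 26
merge s4(19) and 26: 45
merge s6(44) and 45: 89
merge s2(49) and 89: 138
merge s3(102) and 138: 240
Each symbol's bit-cost is frequency × depth; summing gives 538 bits (equivalently 26 + 45 + 89 + 138 + 240).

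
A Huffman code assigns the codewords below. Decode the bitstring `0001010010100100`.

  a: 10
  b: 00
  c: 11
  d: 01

Read left to right; each codeword is recognised as soon as it completes (prefix code):
  00→b | 01→d | 01→d | 00→b | 10→a | 10→a | 01→d | 00→b
Decoded message: bddbaadb

bddbaadb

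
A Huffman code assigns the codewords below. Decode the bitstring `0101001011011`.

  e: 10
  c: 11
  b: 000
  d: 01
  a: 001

ddadec

Read left to right; each codeword is recognised as soon as it completes (prefix code):
  01→d | 01→d | 001→a | 01→d | 10→e | 11→c
Decoded message: ddadec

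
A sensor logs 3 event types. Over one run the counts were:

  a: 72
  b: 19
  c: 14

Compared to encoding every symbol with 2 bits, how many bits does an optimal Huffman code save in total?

72

Fixed-length: 2 bits × 105 symbols = 210 bits.
Huffman merges:
combine c(14), b(19) → 33
combine 33, a(72) → 105
Huffman total = 33 + 105 = 138 bits.
Saving = 210 − 138 = 72 bits.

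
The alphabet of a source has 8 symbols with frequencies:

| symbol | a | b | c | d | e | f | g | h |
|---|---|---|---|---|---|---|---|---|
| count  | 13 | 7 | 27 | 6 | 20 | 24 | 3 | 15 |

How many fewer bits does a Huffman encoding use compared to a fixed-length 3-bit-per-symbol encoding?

Fixed-length: 3 bits × 115 symbols = 345 bits.
Huffman merges:
combine g(3), d(6) → 9
combine b(7), 9 → 16
combine a(13), h(15) → 28
combine 16, e(20) → 36
combine f(24), c(27) → 51
combine 28, 36 → 64
combine 51, 64 → 115
Huffman total = 9 + 16 + 28 + 36 + 51 + 64 + 115 = 319 bits.
Saving = 345 − 319 = 26 bits.

26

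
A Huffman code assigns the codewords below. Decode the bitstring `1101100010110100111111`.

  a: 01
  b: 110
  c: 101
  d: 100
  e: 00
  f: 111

bbecceff

Read left to right; each codeword is recognised as soon as it completes (prefix code):
  110→b | 110→b | 00→e | 101→c | 101→c | 00→e | 111→f | 111→f
Decoded message: bbecceff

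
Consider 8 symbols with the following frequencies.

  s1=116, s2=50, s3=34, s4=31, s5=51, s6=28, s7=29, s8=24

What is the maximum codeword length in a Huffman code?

4

Merge the two lowest-weight nodes at each step:
s8(24) + s6(28) → 52
s7(29) + s4(31) → 60
s3(34) + s2(50) → 84
s5(51) + 52 → 103
60 + 84 → 144
103 + s1(116) → 219
144 + 219 → 363
The rarest symbols sit at the bottom; the longest codeword is 4 bits.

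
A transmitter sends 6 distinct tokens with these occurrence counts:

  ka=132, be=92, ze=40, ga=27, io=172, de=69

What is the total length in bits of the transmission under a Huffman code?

Greedily combine the two least-frequent nodes:
merge ga(27) and ze(40): 67
merge 67 and de(69): 136
merge be(92) and ka(132): 224
merge 136 and io(172): 308
merge 224 and 308: 532
Each symbol's bit-cost is frequency × depth; summing gives 1267 bits (equivalently 67 + 136 + 224 + 308 + 532).

1267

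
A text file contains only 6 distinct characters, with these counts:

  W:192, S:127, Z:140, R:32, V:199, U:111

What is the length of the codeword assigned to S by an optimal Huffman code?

3

Repeatedly merge the two smallest:
merge R(32) and U(111): 143
merge S(127) and Z(140): 267
merge 143 and W(192): 335
merge V(199) and 267: 466
merge 335 and 466: 801
The subtree containing S is merged 3 times, so code length = 3.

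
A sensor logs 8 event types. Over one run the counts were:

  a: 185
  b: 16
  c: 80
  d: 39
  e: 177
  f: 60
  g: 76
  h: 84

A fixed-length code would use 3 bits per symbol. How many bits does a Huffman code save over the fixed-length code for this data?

192

Fixed-length: 3 bits × 717 symbols = 2151 bits.
Huffman merges:
merge b(16) and d(39): 55
merge 55 and f(60): 115
merge g(76) and c(80): 156
merge h(84) and 115: 199
merge 156 and e(177): 333
merge a(185) and 199: 384
merge 333 and 384: 717
Huffman total = 55 + 115 + 156 + 199 + 333 + 384 + 717 = 1959 bits.
Saving = 2151 − 1959 = 192 bits.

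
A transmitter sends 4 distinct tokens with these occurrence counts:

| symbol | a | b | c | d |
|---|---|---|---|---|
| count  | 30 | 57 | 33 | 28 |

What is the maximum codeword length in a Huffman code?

Merge the two lowest-weight nodes at each step:
combine d(28), a(30) → 58
combine c(33), b(57) → 90
combine 58, 90 → 148
Maximum depth reached is 2.

2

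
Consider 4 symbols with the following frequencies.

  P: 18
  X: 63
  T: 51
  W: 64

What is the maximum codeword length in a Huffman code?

2

Merge the two lowest-weight nodes at each step:
combine P(18), T(51) → 69
combine X(63), W(64) → 127
combine 69, 127 → 196
The first pair merged (P, T) ends up deepest, at depth 2.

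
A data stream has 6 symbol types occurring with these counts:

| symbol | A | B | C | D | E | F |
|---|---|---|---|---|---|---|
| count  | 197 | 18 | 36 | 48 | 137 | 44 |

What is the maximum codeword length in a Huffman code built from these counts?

Merge the two lowest-weight nodes at each step:
B(18) + C(36) → 54
F(44) + D(48) → 92
54 + 92 → 146
E(137) + 146 → 283
A(197) + 283 → 480
Maximum depth reached is 4.

4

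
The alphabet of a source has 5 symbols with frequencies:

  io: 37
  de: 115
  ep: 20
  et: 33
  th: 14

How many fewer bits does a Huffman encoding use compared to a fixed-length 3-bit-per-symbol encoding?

Fixed-length: 3 bits × 219 symbols = 657 bits.
Huffman merges:
th(14) + ep(20) → 34
et(33) + 34 → 67
io(37) + 67 → 104
104 + de(115) → 219
Huffman total = 34 + 67 + 104 + 219 = 424 bits.
Saving = 657 − 424 = 233 bits.

233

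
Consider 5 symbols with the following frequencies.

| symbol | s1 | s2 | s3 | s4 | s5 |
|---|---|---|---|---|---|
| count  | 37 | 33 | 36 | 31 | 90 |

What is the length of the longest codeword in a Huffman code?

Merge the two lowest-weight nodes at each step:
combine s4(31), s2(33) → 64
combine s3(36), s1(37) → 73
combine 64, 73 → 137
combine s5(90), 137 → 227
Maximum depth reached is 3.

3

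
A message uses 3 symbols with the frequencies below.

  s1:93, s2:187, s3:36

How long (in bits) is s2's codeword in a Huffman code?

Build the tree from the bottom:
s3(36) + s1(93) → 129
129 + s2(187) → 316
s2 is merged only at the final step, so code length = 1.

1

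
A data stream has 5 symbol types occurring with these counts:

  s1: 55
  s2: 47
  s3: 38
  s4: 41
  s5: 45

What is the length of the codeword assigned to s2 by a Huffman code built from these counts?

2

Huffman merges, smallest pair first:
merge s3(38) and s4(41): 79
merge s5(45) and s2(47): 92
merge s1(55) and 79: 134
merge 92 and 134: 226
The subtree containing s2 is merged 2 times, so code length = 2.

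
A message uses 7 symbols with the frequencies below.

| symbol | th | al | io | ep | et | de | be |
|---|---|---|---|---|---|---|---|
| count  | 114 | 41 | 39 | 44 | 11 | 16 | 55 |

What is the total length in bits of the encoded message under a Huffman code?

818

Merge the two smallest weights repeatedly:
merge et(11) and de(16): 27
merge 27 and io(39): 66
merge al(41) and ep(44): 85
merge be(55) and 66: 121
merge 85 and th(114): 199
merge 121 and 199: 320
Total encoded bits = sum of merged weights = 27 + 66 + 85 + 121 + 199 + 320 = 818.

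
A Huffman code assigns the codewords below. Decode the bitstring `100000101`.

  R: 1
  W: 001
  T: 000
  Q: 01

RTWQ

Read left to right; each codeword is recognised as soon as it completes (prefix code):
  1→R | 000→T | 001→W | 01→Q
Decoded message: RTWQ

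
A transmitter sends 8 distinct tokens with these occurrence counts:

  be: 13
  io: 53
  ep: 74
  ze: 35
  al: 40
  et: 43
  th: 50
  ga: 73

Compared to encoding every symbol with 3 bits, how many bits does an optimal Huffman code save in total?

26

Fixed-length: 3 bits × 381 symbols = 1143 bits.
Huffman merges:
be(13) + ze(35) → 48
al(40) + et(43) → 83
48 + th(50) → 98
io(53) + ga(73) → 126
ep(74) + 83 → 157
98 + 126 → 224
157 + 224 → 381
Huffman total = 48 + 83 + 98 + 126 + 157 + 224 + 381 = 1117 bits.
Saving = 1143 − 1117 = 26 bits.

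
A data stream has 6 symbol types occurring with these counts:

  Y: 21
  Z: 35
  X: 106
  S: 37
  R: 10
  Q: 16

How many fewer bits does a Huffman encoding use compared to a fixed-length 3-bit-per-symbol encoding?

Fixed-length: 3 bits × 225 symbols = 675 bits.
Huffman merges:
merge R(10) and Q(16): 26
merge Y(21) and 26: 47
merge Z(35) and S(37): 72
merge 47 and 72: 119
merge X(106) and 119: 225
Huffman total = 26 + 47 + 72 + 119 + 225 = 489 bits.
Saving = 675 − 489 = 186 bits.

186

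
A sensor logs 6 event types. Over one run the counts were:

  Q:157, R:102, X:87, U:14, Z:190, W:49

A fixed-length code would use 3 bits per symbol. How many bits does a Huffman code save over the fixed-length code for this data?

Fixed-length: 3 bits × 599 symbols = 1797 bits.
Huffman merges:
combine U(14), W(49) → 63
combine 63, X(87) → 150
combine R(102), 150 → 252
combine Q(157), Z(190) → 347
combine 252, 347 → 599
Huffman total = 63 + 150 + 252 + 347 + 599 = 1411 bits.
Saving = 1797 − 1411 = 386 bits.

386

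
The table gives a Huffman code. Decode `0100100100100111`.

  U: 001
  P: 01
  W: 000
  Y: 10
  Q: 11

PUUUUQ

Read left to right; each codeword is recognised as soon as it completes (prefix code):
  01→P | 001→U | 001→U | 001→U | 001→U | 11→Q
Decoded message: PUUUUQ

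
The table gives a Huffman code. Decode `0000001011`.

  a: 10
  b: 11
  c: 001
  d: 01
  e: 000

Read left to right; each codeword is recognised as soon as it completes (prefix code):
  000→e | 000→e | 10→a | 11→b
Decoded message: eeab

eeab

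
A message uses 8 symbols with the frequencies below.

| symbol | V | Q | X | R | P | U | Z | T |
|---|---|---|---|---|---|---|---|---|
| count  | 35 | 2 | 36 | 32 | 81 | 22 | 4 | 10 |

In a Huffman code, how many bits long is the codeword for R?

Huffman merges, smallest pair first:
merge Q(2) and Z(4): 6
merge 6 and T(10): 16
merge 16 and U(22): 38
merge R(32) and V(35): 67
merge X(36) and 38: 74
merge 67 and 74: 141
merge P(81) and 141: 222
R sits 3 levels below the root, so its codeword is 3 bits.

3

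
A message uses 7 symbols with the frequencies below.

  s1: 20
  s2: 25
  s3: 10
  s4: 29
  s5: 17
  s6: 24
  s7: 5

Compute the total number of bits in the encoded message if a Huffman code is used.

Merge the two smallest weights repeatedly:
merge s7(5) and s3(10): 15
merge 15 and s5(17): 32
merge s1(20) and s6(24): 44
merge s2(25) and s4(29): 54
merge 32 and 44: 76
merge 54 and 76: 130
The encoded length is the sum of every internal node's weight: 15 + 32 + 44 + 54 + 76 + 130 = 351 bits.

351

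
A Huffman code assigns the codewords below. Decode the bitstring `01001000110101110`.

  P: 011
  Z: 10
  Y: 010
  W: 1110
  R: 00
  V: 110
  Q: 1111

YYRVZW

Read left to right; each codeword is recognised as soon as it completes (prefix code):
  010→Y | 010→Y | 00→R | 110→V | 10→Z | 1110→W
Decoded message: YYRVZW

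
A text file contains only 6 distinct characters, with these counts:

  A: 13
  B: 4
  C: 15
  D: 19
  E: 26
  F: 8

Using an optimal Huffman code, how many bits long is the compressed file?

207

Build the Huffman tree bottom-up:
combine B(4), F(8) → 12
combine 12, A(13) → 25
combine C(15), D(19) → 34
combine 25, E(26) → 51
combine 34, 51 → 85
Each symbol's bit-cost is frequency × depth; summing gives 207 bits (equivalently 12 + 25 + 34 + 51 + 85).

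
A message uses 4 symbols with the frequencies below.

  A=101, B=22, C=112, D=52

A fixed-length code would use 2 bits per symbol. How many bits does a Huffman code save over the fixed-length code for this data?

38

Fixed-length: 2 bits × 287 symbols = 574 bits.
Huffman merges:
B(22) + D(52) → 74
74 + A(101) → 175
C(112) + 175 → 287
Huffman total = 74 + 175 + 287 = 536 bits.
Saving = 574 − 536 = 38 bits.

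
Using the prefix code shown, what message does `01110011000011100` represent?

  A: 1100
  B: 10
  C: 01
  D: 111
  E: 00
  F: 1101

Read left to right; each codeword is recognised as soon as it completes (prefix code):
  01→C | 1100→A | 1100→A | 00→E | 111→D | 00→E
Decoded message: CAAEDE

CAAEDE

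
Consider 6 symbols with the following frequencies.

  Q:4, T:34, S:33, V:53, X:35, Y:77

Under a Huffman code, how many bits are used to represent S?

Build the tree from the bottom:
merge Q(4) and S(33): 37
merge T(34) and X(35): 69
merge 37 and V(53): 90
merge 69 and Y(77): 146
merge 90 and 146: 236
S's leaf is at depth 3, giving a 3-bit codeword.

3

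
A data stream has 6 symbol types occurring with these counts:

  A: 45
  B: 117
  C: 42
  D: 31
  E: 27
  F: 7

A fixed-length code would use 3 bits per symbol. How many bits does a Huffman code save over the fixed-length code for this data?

Fixed-length: 3 bits × 269 symbols = 807 bits.
Huffman merges:
merge F(7) and E(27): 34
merge D(31) and 34: 65
merge C(42) and A(45): 87
merge 65 and 87: 152
merge B(117) and 152: 269
Huffman total = 34 + 65 + 87 + 152 + 269 = 607 bits.
Saving = 807 − 607 = 200 bits.

200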